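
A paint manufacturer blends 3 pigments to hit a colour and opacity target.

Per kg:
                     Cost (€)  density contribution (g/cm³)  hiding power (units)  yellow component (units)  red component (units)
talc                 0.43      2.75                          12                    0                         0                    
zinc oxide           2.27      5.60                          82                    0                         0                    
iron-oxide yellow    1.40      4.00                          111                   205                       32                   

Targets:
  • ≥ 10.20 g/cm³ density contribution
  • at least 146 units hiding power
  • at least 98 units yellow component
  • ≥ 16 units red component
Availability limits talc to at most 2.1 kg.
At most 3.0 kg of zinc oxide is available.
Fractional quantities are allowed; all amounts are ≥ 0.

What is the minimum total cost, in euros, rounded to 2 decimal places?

Set it up as a linear program. Let x1 = kg of talc, x2 = kg of zinc oxide, x3 = kg of iron-oxide yellow.
Minimise 0.43x1 + 2.27x2 + 1.4x3 s.t.:
  2.75x1 + 5.6x2 + 4x3 ≥ 10.2   (density contribution)
  12x1 + 82x2 + 111x3 ≥ 146   (hiding power)
  205x3 ≥ 98   (yellow component)
  32x3 ≥ 16   (red component)
  x1 ≤ 2.1
  x2 ≤ 3
  x1, x2, x3 ≥ 0.
At the optimum only talc, iron-oxide yellow are positive (zinc oxide = 0). The density contribution and the talc cap requirements are met with equality.
That vertex is x1 = 2.1, x3 = 1.106.
Hence cost = 0.43·2.1 + 1.4·1.106 = €2.4514.

€2.45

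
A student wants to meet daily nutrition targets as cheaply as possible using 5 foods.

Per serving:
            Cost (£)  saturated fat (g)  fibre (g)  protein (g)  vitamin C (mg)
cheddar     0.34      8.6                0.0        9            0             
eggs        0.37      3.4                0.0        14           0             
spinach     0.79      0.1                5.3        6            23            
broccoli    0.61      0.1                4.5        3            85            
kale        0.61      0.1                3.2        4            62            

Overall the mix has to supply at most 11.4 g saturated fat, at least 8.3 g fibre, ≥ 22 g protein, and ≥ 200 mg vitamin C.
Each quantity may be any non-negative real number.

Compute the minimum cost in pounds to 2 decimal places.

£1.83

Treat it as an LP. Let x1 = servings of cheddar, x2 = servings of eggs, x3 = servings of spinach, x4 = servings of broccoli, x5 = servings of kale.
Minimise 0.34x1 + 0.37x2 + 0.79x3 + 0.61x4 + 0.61x5 with:
  8.6x1 + 3.4x2 + 0.1x3 + 0.1x4 + 0.1x5 ≤ 11.4   (saturated fat)
  5.3x3 + 4.5x4 + 3.2x5 ≥ 8.3   (fibre)
  9x1 + 14x2 + 6x3 + 3x4 + 4x5 ≥ 22   (protein)
  23x3 + 85x4 + 62x5 ≥ 200   (vitamin C)
  x1, x2, x3, x4, x5 ≥ 0.
The cheapest feasible vertex uses only eggs, broccoli; cheddar, spinach, kale are not used. Binding constraints: protein and vitamin C.
Solving gives x2 = 1.067, x4 = 2.353.
Hence cost = 0.37·1.067 + 0.61·2.353 = £1.8301.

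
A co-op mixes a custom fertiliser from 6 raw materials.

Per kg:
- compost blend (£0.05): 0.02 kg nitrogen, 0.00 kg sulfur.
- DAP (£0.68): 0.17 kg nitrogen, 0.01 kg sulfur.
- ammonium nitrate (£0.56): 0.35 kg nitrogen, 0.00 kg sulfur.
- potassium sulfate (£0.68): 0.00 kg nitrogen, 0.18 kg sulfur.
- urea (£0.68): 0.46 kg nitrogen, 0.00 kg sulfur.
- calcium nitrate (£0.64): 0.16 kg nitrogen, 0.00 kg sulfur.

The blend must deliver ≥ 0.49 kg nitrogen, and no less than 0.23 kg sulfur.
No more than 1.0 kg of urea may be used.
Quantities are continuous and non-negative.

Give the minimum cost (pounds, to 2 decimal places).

Treat it as an LP. Let x1 = kg of compost blend, x2 = kg of DAP, x3 = kg of ammonium nitrate, x4 = kg of potassium sulfate, x5 = kg of urea, x6 = kg of calcium nitrate.
Minimize 0.05x1 + 0.68x2 + 0.56x3 + 0.68x4 + 0.68x5 + 0.64x6 with:
  0.02x1 + 0.17x2 + 0.35x3 + 0.46x5 + 0.16x6 ≥ 0.49   (nitrogen)
  0.01x2 + 0.18x4 ≥ 0.23   (sulfur)
  x5 ≤ 1
  x1, x2, x3, x4, x5, x6 ≥ 0.
The optimal basis is {ammonium nitrate, potassium sulfate, urea}; compost blend, DAP, calcium nitrate drop out. Binding constraints: nitrogen, sulfur, the urea cap.
Optimal quantities: ammonium nitrate = 0.08571 kg, potassium sulfate = 1.278 kg, urea = 1 kg.
Total cost: 0.56·0.08571 + 0.68·1.278 + 0.68·1 = 1.5970.

£1.60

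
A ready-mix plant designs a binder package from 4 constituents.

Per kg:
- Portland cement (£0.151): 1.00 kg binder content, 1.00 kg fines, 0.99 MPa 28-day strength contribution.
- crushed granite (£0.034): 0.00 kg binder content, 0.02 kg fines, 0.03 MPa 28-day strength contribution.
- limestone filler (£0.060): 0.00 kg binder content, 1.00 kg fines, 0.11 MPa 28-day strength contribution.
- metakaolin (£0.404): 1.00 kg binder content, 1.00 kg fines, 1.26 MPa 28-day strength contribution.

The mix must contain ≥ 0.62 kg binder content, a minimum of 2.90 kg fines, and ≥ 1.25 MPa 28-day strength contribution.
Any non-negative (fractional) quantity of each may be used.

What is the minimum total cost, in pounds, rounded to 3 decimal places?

Let x1 = kg of Portland cement, x2 = kg of crushed granite, x3 = kg of limestone filler, x4 = kg of metakaolin.
Minimize 0.151x1 + 0.034x2 + 0.06x3 + 0.404x4 with:
  1x1 + 1x4 ≥ 0.62   (binder content)
  1x1 + 0.02x2 + 1x3 + 1x4 ≥ 2.9   (fines)
  0.99x1 + 0.03x2 + 0.11x3 + 1.26x4 ≥ 1.25   (28-day strength contribution)
  x1, x2, x3, x4 ≥ 0.
At the optimum only Portland cement, limestone filler are positive (crushed granite, metakaolin = 0). Binding constraints: fines and 28-day strength contribution.
Solving gives x1 = 1.058, x3 = 1.842.
Objective = 0.151·1.058 + 0.06·1.842 = 0.27028.

£0.270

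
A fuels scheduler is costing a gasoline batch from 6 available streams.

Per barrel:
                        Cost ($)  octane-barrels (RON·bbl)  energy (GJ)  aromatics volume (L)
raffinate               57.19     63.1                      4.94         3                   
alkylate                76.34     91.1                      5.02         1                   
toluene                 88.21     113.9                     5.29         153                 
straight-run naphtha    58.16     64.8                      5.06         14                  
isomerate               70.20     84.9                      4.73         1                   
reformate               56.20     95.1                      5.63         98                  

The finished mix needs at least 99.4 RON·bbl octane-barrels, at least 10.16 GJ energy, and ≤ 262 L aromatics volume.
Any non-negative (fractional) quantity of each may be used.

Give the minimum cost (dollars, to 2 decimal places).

Let x1 = barrels of raffinate, x2 = barrels of alkylate, x3 = barrels of toluene, x4 = barrels of straight-run naphtha, x5 = barrels of isomerate, x6 = barrels of reformate.
min 57.19x1 + 76.34x2 + 88.21x3 + 58.16x4 + 70.2x5 + 56.2x6 subject to:
  63.1x1 + 91.1x2 + 113.9x3 + 64.8x4 + 84.9x5 + 95.1x6 ≥ 99.4   (octane-barrels)
  4.94x1 + 5.02x2 + 5.29x3 + 5.06x4 + 4.73x5 + 5.63x6 ≥ 10.16   (energy)
  3x1 + 1x2 + 153x3 + 14x4 + 1x5 + 98x6 ≤ 262   (aromatics volume)
  x1, x2, x3, x4, x5, x6 ≥ 0.
The minimum-cost mix takes nothing from raffinate, alkylate, toluene, straight-run naphtha, isomerate — only reformate. Binding constraint: energy.
So reformate = 1.8046 barrels.
Total cost: 56.2·1.8046 = 101.4185.

$101.42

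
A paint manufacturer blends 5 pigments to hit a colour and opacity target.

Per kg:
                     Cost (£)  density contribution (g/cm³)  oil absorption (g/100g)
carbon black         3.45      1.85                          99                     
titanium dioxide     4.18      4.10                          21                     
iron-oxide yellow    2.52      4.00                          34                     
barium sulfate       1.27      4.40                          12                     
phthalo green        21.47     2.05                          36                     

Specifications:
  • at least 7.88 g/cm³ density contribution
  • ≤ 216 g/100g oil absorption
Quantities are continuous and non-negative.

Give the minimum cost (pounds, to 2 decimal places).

£2.27

This is a linear program. Let x1 = kg of carbon black, x2 = kg of titanium dioxide, x3 = kg of iron-oxide yellow, x4 = kg of barium sulfate, x5 = kg of phthalo green.
Minimize 3.45x1 + 4.18x2 + 2.52x3 + 1.27x4 + 21.47x5 subject to:
  1.85x1 + 4.1x2 + 4x3 + 4.4x4 + 2.05x5 ≥ 7.88   (density contribution)
  99x1 + 21x2 + 34x3 + 12x4 + 36x5 ≤ 216   (oil absorption)
  x1, x2, x3, x4, x5 ≥ 0.
The minimum-cost mix takes nothing from carbon black, titanium dioxide, iron-oxide yellow, phthalo green — only barium sulfate. The density contribution requirement is met with equality.
Solving gives x4 = 1.791.
Total cost: 1.27·1.791 = 2.2746.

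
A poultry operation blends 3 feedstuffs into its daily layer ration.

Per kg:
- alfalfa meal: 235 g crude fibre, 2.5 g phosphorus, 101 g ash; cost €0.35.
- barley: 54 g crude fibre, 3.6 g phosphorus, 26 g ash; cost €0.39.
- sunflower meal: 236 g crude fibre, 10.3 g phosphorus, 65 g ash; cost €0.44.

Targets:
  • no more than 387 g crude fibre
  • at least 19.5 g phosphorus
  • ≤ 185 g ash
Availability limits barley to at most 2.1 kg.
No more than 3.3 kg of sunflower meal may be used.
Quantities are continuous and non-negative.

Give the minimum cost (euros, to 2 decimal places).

Treat it as an LP. Let x1 = kg of alfalfa meal, x2 = kg of barley, x3 = kg of sunflower meal.
Minimise 0.35x1 + 0.39x2 + 0.44x3 subject to:
  235x1 + 54x2 + 236x3 ≤ 387   (crude fibre)
  2.5x1 + 3.6x2 + 10.3x3 ≥ 19.5   (phosphorus)
  101x1 + 26x2 + 65x3 ≤ 185   (ash)
  x2 ≤ 2.1
  x3 ≤ 3.3
  x1, x2, x3 ≥ 0.
The optimal basis is {barley, sunflower meal}; alfalfa meal drops out. The crude fibre and phosphorus requirements are met with equality.
Solving gives x2 = 2.099, x3 = 1.16.
Total cost: 0.39·2.099 + 0.44·1.16 = 1.3290.

€1.33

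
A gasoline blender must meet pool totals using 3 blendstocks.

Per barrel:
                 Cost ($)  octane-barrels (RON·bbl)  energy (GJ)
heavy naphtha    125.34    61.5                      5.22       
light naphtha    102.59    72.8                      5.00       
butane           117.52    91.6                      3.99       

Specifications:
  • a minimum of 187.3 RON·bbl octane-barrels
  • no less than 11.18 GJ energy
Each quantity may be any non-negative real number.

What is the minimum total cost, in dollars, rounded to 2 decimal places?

Let x1 = barrels of heavy naphtha, x2 = barrels of light naphtha, x3 = barrels of butane.
Minimise 125.34x1 + 102.59x2 + 117.52x3 subject to:
  61.5x1 + 72.8x2 + 91.6x3 ≥ 187.3   (octane-barrels)
  5.22x1 + 5x2 + 3.99x3 ≥ 11.18   (energy)
  x1, x2, x3 ≥ 0.
The minimum-cost mix takes nothing from heavy naphtha — only light naphtha, butane. Binding constraints: octane-barrels and energy.
So light naphtha = 1.652 barrels, butane = 0.7318 barrels.
Hence cost = 102.59·1.652 + 117.52·0.7318 = $255.4798.

$255.48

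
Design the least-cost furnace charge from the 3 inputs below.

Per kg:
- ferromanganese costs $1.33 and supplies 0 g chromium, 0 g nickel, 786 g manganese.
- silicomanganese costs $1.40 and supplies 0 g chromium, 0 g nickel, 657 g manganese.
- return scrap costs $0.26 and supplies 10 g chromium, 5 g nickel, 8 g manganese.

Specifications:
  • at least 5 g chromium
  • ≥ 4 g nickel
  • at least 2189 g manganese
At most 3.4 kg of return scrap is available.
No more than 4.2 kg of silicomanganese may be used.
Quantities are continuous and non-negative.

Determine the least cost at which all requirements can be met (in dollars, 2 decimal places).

$3.90

This is a linear program. Let x1 = kg of ferromanganese, x2 = kg of silicomanganese, x3 = kg of return scrap.
Minimise 1.33x1 + 1.4x2 + 0.26x3 subject to:
  10x3 ≥ 5   (chromium)
  5x3 ≥ 4   (nickel)
  786x1 + 657x2 + 8x3 ≥ 2189   (manganese)
  x3 ≤ 3.4
  x2 ≤ 4.2
  x1, x2, x3 ≥ 0.
The cheapest feasible vertex uses only ferromanganese, return scrap; silicomanganese is not used. There the nickel and manganese constraints are tight.
That vertex is x1 = 2.777, x3 = 0.8.
Objective = 1.33·2.777 + 0.26·0.8 = 3.9014.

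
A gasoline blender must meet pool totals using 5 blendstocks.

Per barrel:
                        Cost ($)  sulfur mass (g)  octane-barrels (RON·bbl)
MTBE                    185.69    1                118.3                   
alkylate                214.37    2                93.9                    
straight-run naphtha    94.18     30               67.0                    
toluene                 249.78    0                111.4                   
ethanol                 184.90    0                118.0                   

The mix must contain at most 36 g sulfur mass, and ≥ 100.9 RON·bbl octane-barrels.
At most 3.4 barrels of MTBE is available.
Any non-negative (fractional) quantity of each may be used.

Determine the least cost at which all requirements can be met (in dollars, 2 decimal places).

Treat it as an LP. Let x1 = barrels of MTBE, x2 = barrels of alkylate, x3 = barrels of straight-run naphtha, x4 = barrels of toluene, x5 = barrels of ethanol.
Minimise 185.69x1 + 214.37x2 + 94.18x3 + 249.78x4 + 184.9x5 subject to:
  1x1 + 2x2 + 30x3 ≤ 36   (sulfur mass)
  118.3x1 + 93.9x2 + 67x3 + 111.4x4 + 118x5 ≥ 100.9   (octane-barrels)
  x1 ≤ 3.4
  x1, x2, x3, x4, x5 ≥ 0.
The minimum-cost mix takes nothing from MTBE, alkylate, toluene — only straight-run naphtha, ethanol. The sulfur mass and octane-barrels requirements are met with equality.
Solving gives x3 = 1.2, x5 = 0.17373.
Hence cost = 94.18·1.2 + 184.9·0.17373 = $145.1387.

$145.14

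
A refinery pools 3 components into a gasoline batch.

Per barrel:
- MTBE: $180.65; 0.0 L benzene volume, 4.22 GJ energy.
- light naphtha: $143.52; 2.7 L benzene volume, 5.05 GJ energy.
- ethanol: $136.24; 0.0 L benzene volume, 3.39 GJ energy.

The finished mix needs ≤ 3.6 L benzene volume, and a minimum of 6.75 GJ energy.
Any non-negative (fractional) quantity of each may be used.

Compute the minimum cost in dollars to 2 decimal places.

Set it up as a linear program. Let x1 = barrels of MTBE, x2 = barrels of light naphtha, x3 = barrels of ethanol.
Minimize 180.65x1 + 143.52x2 + 136.24x3 s.t.:
  2.7x2 ≤ 3.6   (benzene volume)
  4.22x1 + 5.05x2 + 3.39x3 ≥ 6.75   (energy)
  x1, x2, x3 ≥ 0.
The minimum-cost mix takes nothing from MTBE — only light naphtha, ethanol. There the benzene volume and energy constraints are tight.
That vertex is x2 = 1.3333, x3 = 0.0049164.
Total cost: 143.52·1.3333 + 136.24·0.0049164 = 192.02503.

$192.03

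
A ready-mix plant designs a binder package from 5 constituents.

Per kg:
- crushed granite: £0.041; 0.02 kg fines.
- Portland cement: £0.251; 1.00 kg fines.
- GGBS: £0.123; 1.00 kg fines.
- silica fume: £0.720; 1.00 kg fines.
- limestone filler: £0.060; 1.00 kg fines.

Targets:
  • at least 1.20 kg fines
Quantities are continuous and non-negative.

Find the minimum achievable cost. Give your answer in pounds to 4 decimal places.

£0.0720

Let x1 = kg of crushed granite, x2 = kg of Portland cement, x3 = kg of GGBS, x4 = kg of silica fume, x5 = kg of limestone filler.
Minimize 0.041x1 + 0.251x2 + 0.123x3 + 0.72x4 + 0.06x5 with:
  0.02x1 + 1x2 + 1x3 + 1x4 + 1x5 ≥ 1.2   (fines)
  x1, x2, x3, x4, x5 ≥ 0.
The minimum-cost mix takes nothing from crushed granite, Portland cement, GGBS, silica fume — only limestone filler. The fines requirement is met with equality.
So limestone filler = 1.2 kg.
Cost = 0.06·1.2 = 0.072000.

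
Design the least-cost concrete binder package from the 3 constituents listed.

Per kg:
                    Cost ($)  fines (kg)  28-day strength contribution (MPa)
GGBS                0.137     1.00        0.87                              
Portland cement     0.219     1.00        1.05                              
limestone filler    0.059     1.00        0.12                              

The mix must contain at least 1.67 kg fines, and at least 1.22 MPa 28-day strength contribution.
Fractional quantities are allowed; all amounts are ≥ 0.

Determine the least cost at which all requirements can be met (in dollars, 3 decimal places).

$0.205

Let x1 = kg of GGBS, x2 = kg of Portland cement, x3 = kg of limestone filler.
Minimize 0.137x1 + 0.219x2 + 0.059x3 subject to:
  1x1 + 1x2 + 1x3 ≥ 1.67   (fines)
  0.87x1 + 1.05x2 + 0.12x3 ≥ 1.22   (28-day strength contribution)
  x1, x2, x3 ≥ 0.
The minimum-cost mix takes nothing from Portland cement — only GGBS, limestone filler. The fines and 28-day strength contribution requirements are met with equality.
Optimal quantities: GGBS = 1.359 kg, limestone filler = 0.3105 kg.
Hence cost = 0.137·1.359 + 0.059·0.3105 = $0.204503.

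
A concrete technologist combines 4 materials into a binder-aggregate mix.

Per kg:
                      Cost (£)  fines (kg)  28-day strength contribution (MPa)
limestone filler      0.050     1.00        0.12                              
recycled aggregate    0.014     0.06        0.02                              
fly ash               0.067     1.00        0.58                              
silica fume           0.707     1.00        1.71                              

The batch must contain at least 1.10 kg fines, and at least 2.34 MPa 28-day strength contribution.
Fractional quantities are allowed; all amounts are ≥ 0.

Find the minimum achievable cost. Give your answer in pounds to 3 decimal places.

Let x1 = kg of limestone filler, x2 = kg of recycled aggregate, x3 = kg of fly ash, x4 = kg of silica fume.
Minimise 0.05x1 + 0.014x2 + 0.067x3 + 0.707x4 s.t.:
  1x1 + 0.06x2 + 1x3 + 1x4 ≥ 1.1   (fines)
  0.12x1 + 0.02x2 + 0.58x3 + 1.71x4 ≥ 2.34   (28-day strength contribution)
  x1, x2, x3, x4 ≥ 0.
The optimal basis is {fly ash}; limestone filler, recycled aggregate, silica fume drop out. Binding constraint: 28-day strength contribution.
That vertex is x3 = 4.034.
Objective = 0.067·4.034 = 0.27028.

£0.270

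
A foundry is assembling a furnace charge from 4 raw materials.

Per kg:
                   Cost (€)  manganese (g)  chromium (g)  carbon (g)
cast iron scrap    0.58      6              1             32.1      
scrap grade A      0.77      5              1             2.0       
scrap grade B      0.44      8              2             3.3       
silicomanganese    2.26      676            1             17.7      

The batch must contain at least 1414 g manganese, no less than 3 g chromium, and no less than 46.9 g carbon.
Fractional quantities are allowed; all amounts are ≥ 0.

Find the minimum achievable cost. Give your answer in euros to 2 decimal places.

€5.01

Treat it as an LP. Let x1 = kg of cast iron scrap, x2 = kg of scrap grade A, x3 = kg of scrap grade B, x4 = kg of silicomanganese.
Minimise 0.58x1 + 0.77x2 + 0.44x3 + 2.26x4 with:
  6x1 + 5x2 + 8x3 + 676x4 ≥ 1414   (manganese)
  1x1 + 1x2 + 2x3 + 1x4 ≥ 3   (chromium)
  32.1x1 + 2x2 + 3.3x3 + 17.7x4 ≥ 46.9   (carbon)
  x1, x2, x3, x4 ≥ 0.
The minimum-cost mix takes nothing from scrap grade A — only cast iron scrap, scrap grade B, silicomanganese. Binding constraints: manganese, chromium, carbon.
Solving gives x1 = 0.2784, x3 = 0.318, x4 = 2.085.
Total cost: 0.58·0.2784 + 0.44·0.318 + 2.26·2.085 = 5.0135.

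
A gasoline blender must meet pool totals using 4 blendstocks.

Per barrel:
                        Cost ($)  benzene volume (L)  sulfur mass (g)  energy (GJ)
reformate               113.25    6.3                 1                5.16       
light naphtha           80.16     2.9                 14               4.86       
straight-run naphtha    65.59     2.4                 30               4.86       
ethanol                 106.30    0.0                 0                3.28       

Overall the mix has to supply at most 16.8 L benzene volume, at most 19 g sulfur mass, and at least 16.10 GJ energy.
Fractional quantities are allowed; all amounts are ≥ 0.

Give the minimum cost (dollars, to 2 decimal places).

$321.12

Let x1 = barrels of reformate, x2 = barrels of light naphtha, x3 = barrels of straight-run naphtha, x4 = barrels of ethanol.
Minimise 113.25x1 + 80.16x2 + 65.59x3 + 106.3x4 with:
  6.3x1 + 2.9x2 + 2.4x3 ≤ 16.8   (benzene volume)
  1x1 + 14x2 + 30x3 ≤ 19   (sulfur mass)
  5.16x1 + 4.86x2 + 4.86x3 + 3.28x4 ≥ 16.1   (energy)
  x1, x2, x3, x4 ≥ 0.
The optimal basis is {reformate, light naphtha}; straight-run naphtha, ethanol drop out. The sulfur mass and energy requirements are met with equality.
Optimal quantities: reformate = 1.97477 barrels, light naphtha = 1.21609 barrels.
Hence cost = 113.25·1.97477 + 80.16·1.21609 = $321.1245.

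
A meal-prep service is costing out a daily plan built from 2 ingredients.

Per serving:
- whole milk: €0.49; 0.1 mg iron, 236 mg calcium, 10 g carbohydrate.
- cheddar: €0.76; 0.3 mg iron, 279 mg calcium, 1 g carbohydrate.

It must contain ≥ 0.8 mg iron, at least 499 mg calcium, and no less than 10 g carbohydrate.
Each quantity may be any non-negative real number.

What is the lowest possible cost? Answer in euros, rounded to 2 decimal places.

Let x1 = servings of whole milk, x2 = servings of cheddar.
min 0.49x1 + 0.76x2 with:
  0.1x1 + 0.3x2 ≥ 0.8   (iron)
  236x1 + 279x2 ≥ 499   (calcium)
  10x1 + 1x2 ≥ 10   (carbohydrate)
  x1, x2 ≥ 0.
Both inputs are positive at the optimum. There the iron and carbohydrate constraints are tight.
So whole milk = 0.7586 servings, cheddar = 2.414 servings.
Cost = 0.49·0.7586 + 0.76·2.414 = 2.2064.

€2.21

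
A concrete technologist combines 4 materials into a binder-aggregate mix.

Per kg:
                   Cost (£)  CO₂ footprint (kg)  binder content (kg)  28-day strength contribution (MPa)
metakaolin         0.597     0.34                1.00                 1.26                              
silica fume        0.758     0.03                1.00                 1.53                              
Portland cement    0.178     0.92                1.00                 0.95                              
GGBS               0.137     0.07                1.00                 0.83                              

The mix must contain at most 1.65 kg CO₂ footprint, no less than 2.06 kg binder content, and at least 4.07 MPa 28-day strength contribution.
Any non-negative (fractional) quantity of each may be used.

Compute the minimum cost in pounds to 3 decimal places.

Let x1 = kg of metakaolin, x2 = kg of silica fume, x3 = kg of Portland cement, x4 = kg of GGBS.
Minimize 0.597x1 + 0.758x2 + 0.178x3 + 0.137x4 subject to:
  0.34x1 + 0.03x2 + 0.92x3 + 0.07x4 ≤ 1.65   (CO₂ footprint)
  1x1 + 1x2 + 1x3 + 1x4 ≥ 2.06   (binder content)
  1.26x1 + 1.53x2 + 0.95x3 + 0.83x4 ≥ 4.07   (28-day strength contribution)
  x1, x2, x3, x4 ≥ 0.
The optimal basis is {GGBS}; metakaolin, silica fume, Portland cement drop out. The 28-day strength contribution requirement is met with equality.
Solving gives x4 = 4.904.
Cost = 0.137·4.904 = 0.67185.

£0.672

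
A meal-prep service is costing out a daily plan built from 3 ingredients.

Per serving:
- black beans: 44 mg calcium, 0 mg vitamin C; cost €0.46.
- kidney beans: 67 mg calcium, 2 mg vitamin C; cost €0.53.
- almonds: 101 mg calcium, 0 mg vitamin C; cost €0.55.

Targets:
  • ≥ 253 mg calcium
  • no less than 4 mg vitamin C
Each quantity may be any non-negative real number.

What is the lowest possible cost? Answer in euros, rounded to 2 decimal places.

Let x1 = servings of black beans, x2 = servings of kidney beans, x3 = servings of almonds.
Minimise 0.46x1 + 0.53x2 + 0.55x3 s.t.:
  44x1 + 67x2 + 101x3 ≥ 253   (calcium)
  2x2 ≥ 4   (vitamin C)
  x1, x2, x3 ≥ 0.
The cheapest feasible vertex uses only kidney beans, almonds; black beans is not used. The calcium and vitamin C requirements are met with equality.
Solving gives x2 = 2, x3 = 1.178.
Objective = 0.53·2 + 0.55·1.178 = 1.7079.

€1.71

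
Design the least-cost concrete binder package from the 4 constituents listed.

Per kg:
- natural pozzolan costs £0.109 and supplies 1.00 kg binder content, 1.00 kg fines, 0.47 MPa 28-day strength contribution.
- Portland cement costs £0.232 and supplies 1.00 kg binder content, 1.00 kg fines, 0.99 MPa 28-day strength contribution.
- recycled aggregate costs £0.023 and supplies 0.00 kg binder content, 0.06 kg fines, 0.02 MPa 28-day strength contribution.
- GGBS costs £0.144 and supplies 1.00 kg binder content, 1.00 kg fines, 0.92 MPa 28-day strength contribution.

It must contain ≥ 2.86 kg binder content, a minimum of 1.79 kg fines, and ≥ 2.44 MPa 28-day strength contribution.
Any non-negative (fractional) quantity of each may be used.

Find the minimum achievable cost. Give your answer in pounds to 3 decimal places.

Let x1 = kg of natural pozzolan, x2 = kg of Portland cement, x3 = kg of recycled aggregate, x4 = kg of GGBS.
min 0.109x1 + 0.232x2 + 0.023x3 + 0.144x4 s.t.:
  1x1 + 1x2 + 1x4 ≥ 2.86   (binder content)
  1x1 + 1x2 + 0.06x3 + 1x4 ≥ 1.79   (fines)
  0.47x1 + 0.99x2 + 0.02x3 + 0.92x4 ≥ 2.44   (28-day strength contribution)
  x1, x2, x3, x4 ≥ 0.
At the optimum only natural pozzolan, GGBS are positive (Portland cement, recycled aggregate = 0). The binder content and 28-day strength contribution requirements are met with equality.
Optimal quantities: natural pozzolan = 0.4249 kg, GGBS = 2.435 kg.
Objective = 0.109·0.4249 + 0.144·2.435 = 0.39695.

£0.397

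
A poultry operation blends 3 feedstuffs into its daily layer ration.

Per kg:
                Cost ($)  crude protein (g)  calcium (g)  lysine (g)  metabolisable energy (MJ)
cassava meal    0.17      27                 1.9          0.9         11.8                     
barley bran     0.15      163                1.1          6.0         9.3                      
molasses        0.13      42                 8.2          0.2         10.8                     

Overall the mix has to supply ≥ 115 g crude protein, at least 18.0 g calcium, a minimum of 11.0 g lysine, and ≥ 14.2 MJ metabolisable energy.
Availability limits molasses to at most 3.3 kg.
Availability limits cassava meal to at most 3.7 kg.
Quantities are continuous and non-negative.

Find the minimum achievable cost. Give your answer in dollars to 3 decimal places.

$0.520

Let x1 = kg of cassava meal, x2 = kg of barley bran, x3 = kg of molasses.
Minimize 0.17x1 + 0.15x2 + 0.13x3 s.t.:
  27x1 + 163x2 + 42x3 ≥ 115   (crude protein)
  1.9x1 + 1.1x2 + 8.2x3 ≥ 18   (calcium)
  0.9x1 + 6x2 + 0.2x3 ≥ 11   (lysine)
  11.8x1 + 9.3x2 + 10.8x3 ≥ 14.2   (metabolisable energy)
  x3 ≤ 3.3
  x1 ≤ 3.7
  x1, x2, x3 ≥ 0.
At the optimum only barley bran, molasses are positive (cassava meal = 0). The calcium and lysine requirements are met with equality.
So barley bran = 1.768 kg, molasses = 1.958 kg.
Cost = 0.15·1.768 + 0.13·1.958 = 0.51974.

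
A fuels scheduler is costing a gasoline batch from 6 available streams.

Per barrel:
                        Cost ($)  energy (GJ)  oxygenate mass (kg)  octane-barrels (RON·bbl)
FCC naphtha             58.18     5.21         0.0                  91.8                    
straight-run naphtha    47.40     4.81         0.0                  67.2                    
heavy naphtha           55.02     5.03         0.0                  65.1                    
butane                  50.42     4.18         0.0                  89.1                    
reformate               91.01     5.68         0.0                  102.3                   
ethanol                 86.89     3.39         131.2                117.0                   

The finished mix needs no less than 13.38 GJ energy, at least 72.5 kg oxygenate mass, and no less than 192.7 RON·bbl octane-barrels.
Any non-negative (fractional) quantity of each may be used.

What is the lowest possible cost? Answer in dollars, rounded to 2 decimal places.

$161.41

Let x1 = barrels of FCC naphtha, x2 = barrels of straight-run naphtha, x3 = barrels of heavy naphtha, x4 = barrels of butane, x5 = barrels of reformate, x6 = barrels of ethanol.
min 58.18x1 + 47.4x2 + 55.02x3 + 50.42x4 + 91.01x5 + 86.89x6 subject to:
  5.21x1 + 4.81x2 + 5.03x3 + 4.18x4 + 5.68x5 + 3.39x6 ≥ 13.38   (energy)
  131.2x6 ≥ 72.5   (oxygenate mass)
  91.8x1 + 67.2x2 + 65.1x3 + 89.1x4 + 102.3x5 + 117x6 ≥ 192.7   (octane-barrels)
  x1, x2, x3, x4, x5, x6 ≥ 0.
The optimal basis is {straight-run naphtha, ethanol}; FCC naphtha, heavy naphtha, butane, reformate drop out. The energy and oxygenate mass requirements are met with equality.
Solving gives x2 = 2.39225, x6 = 0.552591.
Objective = 47.4·2.39225 + 86.89·0.552591 = 161.4073.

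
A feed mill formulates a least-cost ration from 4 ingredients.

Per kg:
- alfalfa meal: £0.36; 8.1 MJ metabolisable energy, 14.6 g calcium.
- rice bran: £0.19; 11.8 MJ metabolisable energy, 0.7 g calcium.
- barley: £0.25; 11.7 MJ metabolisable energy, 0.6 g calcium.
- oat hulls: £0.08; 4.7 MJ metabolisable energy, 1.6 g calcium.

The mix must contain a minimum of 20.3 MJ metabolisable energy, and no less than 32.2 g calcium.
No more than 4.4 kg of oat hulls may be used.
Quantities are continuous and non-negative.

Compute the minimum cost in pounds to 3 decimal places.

£0.820

Let x1 = kg of alfalfa meal, x2 = kg of rice bran, x3 = kg of barley, x4 = kg of oat hulls.
Minimise 0.36x1 + 0.19x2 + 0.25x3 + 0.08x4 with:
  8.1x1 + 11.8x2 + 11.7x3 + 4.7x4 ≥ 20.3   (metabolisable energy)
  14.6x1 + 0.7x2 + 0.6x3 + 1.6x4 ≥ 32.2   (calcium)
  x4 ≤ 4.4
  x1, x2, x3, x4 ≥ 0.
The cheapest feasible vertex uses only alfalfa meal, oat hulls; rice bran, barley are not used. The metabolisable energy and calcium requirements are met with equality.
So alfalfa meal = 2.135 kg, oat hulls = 0.6389 kg.
Cost = 0.36·2.135 + 0.08·0.6389 = 0.81971.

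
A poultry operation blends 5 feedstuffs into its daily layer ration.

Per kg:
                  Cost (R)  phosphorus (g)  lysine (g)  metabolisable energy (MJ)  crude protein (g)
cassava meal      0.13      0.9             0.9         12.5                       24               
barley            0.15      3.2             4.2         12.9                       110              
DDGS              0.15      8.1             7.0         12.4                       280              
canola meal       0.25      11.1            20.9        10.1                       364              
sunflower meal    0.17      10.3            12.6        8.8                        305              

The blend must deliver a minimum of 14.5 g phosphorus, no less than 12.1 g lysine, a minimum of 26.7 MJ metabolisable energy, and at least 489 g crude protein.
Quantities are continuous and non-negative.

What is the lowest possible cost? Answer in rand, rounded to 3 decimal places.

Set it up as a linear program. Let x1 = kg of cassava meal, x2 = kg of barley, x3 = kg of DDGS, x4 = kg of canola meal, x5 = kg of sunflower meal.
min 0.13x1 + 0.15x2 + 0.15x3 + 0.25x4 + 0.17x5 s.t.:
  0.9x1 + 3.2x2 + 8.1x3 + 11.1x4 + 10.3x5 ≥ 14.5   (phosphorus)
  0.9x1 + 4.2x2 + 7x3 + 20.9x4 + 12.6x5 ≥ 12.1   (lysine)
  12.5x1 + 12.9x2 + 12.4x3 + 10.1x4 + 8.8x5 ≥ 26.7   (metabolisable energy)
  24x1 + 110x2 + 280x3 + 364x4 + 305x5 ≥ 489   (crude protein)
  x1, x2, x3, x4, x5 ≥ 0.
The optimal basis is {cassava meal, DDGS}; barley, canola meal, sunflower meal drop out. Binding constraints: phosphorus and metabolisable energy.
Optimal quantities: cassava meal = 0.4048 kg, DDGS = 1.745 kg.
Cost = 0.13·0.4048 + 0.15·1.745 = 0.31437.

R0.314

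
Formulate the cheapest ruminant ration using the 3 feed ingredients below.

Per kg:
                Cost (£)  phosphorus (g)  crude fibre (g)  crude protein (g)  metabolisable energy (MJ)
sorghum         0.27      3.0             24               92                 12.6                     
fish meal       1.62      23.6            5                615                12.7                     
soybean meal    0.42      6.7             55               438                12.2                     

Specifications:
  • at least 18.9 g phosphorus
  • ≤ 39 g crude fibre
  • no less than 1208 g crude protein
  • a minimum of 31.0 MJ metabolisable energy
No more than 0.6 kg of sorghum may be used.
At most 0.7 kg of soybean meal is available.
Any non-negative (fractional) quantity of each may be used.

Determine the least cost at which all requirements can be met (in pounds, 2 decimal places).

Let x1 = kg of sorghum, x2 = kg of fish meal, x3 = kg of soybean meal.
min 0.27x1 + 1.62x2 + 0.42x3 s.t.:
  3x1 + 23.6x2 + 6.7x3 ≥ 18.9   (phosphorus)
  24x1 + 5x2 + 55x3 ≤ 39   (crude fibre)
  92x1 + 615x2 + 438x3 ≥ 1208   (crude protein)
  12.6x1 + 12.7x2 + 12.2x3 ≥ 31   (metabolisable energy)
  x1 ≤ 0.6
  x3 ≤ 0.7
  x1, x2, x3 ≥ 0.
The optimal mix uses every input. Binding constraints: crude fibre, crude protein, metabolisable energy.
So sorghum = 0.4598 kg, fish meal = 1.639 kg, soybean meal = 0.3594 kg.
Hence cost = 0.27·0.4598 + 1.62·1.639 + 0.42·0.3594 = £2.9303.

£2.93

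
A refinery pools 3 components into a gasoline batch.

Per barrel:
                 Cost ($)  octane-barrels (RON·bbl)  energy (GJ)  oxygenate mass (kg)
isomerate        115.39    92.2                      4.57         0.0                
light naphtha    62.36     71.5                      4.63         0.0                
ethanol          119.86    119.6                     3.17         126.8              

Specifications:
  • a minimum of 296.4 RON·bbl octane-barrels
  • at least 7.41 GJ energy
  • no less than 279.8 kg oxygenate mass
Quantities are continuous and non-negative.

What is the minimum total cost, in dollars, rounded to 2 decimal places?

Let x1 = barrels of isomerate, x2 = barrels of light naphtha, x3 = barrels of ethanol.
min 115.39x1 + 62.36x2 + 119.86x3 with:
  92.2x1 + 71.5x2 + 119.6x3 ≥ 296.4   (octane-barrels)
  4.57x1 + 4.63x2 + 3.17x3 ≥ 7.41   (energy)
  126.8x3 ≥ 279.8   (oxygenate mass)
  x1, x2, x3 ≥ 0.
At the optimum only light naphtha, ethanol are positive (isomerate = 0). The octane-barrels and oxygenate mass requirements are met with equality.
That vertex is x2 = 0.45437, x3 = 2.2066.
Objective = 62.36·0.45437 + 119.86·2.2066 = 292.8176.

$292.82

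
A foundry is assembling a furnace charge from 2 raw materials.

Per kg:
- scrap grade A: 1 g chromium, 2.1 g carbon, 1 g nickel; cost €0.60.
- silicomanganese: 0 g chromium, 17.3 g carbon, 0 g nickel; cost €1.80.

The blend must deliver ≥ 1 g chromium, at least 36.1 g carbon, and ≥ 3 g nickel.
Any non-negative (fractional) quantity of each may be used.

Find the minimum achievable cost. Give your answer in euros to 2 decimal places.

€4.90

Let x1 = kg of scrap grade A, x2 = kg of silicomanganese.
Minimize 0.6x1 + 1.8x2 with:
  1x1 ≥ 1   (chromium)
  2.1x1 + 17.3x2 ≥ 36.1   (carbon)
  1x1 ≥ 3   (nickel)
  x1, x2 ≥ 0.
Both inputs are positive at the optimum. There the carbon and nickel constraints are tight.
Optimal quantities: scrap grade A = 3 kg, silicomanganese = 1.723 kg.
Cost = 0.6·3 + 1.8·1.723 = 4.9014.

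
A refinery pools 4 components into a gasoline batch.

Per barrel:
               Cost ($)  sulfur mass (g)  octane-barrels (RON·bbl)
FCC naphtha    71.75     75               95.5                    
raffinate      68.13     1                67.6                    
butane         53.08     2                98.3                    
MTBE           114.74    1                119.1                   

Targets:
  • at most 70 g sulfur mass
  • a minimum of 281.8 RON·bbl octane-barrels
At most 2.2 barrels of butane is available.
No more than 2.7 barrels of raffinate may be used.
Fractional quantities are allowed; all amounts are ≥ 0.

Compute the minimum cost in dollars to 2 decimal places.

Treat it as an LP. Let x1 = barrels of FCC naphtha, x2 = barrels of raffinate, x3 = barrels of butane, x4 = barrels of MTBE.
Minimise 71.75x1 + 68.13x2 + 53.08x3 + 114.74x4 subject to:
  75x1 + 1x2 + 2x3 + 1x4 ≤ 70   (sulfur mass)
  95.5x1 + 67.6x2 + 98.3x3 + 119.1x4 ≥ 281.8   (octane-barrels)
  x3 ≤ 2.2
  x2 ≤ 2.7
  x1, x2, x3, x4 ≥ 0.
The minimum-cost mix takes nothing from raffinate, MTBE — only FCC naphtha, butane. There the octane-barrels and the butane cap constraints are tight.
So FCC naphtha = 0.6863 barrels, butane = 2.2 barrels.
Objective = 71.75·0.6863 + 53.08·2.2 = 166.0180.

$166.02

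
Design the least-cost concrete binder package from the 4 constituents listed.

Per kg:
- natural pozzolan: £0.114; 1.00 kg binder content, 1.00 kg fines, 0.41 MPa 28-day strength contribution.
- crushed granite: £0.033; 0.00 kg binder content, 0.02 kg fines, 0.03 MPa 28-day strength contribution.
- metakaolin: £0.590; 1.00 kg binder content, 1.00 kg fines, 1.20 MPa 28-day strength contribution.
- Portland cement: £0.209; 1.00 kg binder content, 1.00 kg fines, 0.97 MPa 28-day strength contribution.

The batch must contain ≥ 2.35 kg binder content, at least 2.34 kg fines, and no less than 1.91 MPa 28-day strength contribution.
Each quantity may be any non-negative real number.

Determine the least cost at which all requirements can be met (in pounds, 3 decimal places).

£0.428

Let x1 = kg of natural pozzolan, x2 = kg of crushed granite, x3 = kg of metakaolin, x4 = kg of Portland cement.
Minimize 0.114x1 + 0.033x2 + 0.59x3 + 0.209x4 s.t.:
  1x1 + 1x3 + 1x4 ≥ 2.35   (binder content)
  1x1 + 0.02x2 + 1x3 + 1x4 ≥ 2.34   (fines)
  0.41x1 + 0.03x2 + 1.2x3 + 0.97x4 ≥ 1.91   (28-day strength contribution)
  x1, x2, x3, x4 ≥ 0.
The optimal basis is {natural pozzolan, Portland cement}; crushed granite, metakaolin drop out. There the binder content and 28-day strength contribution constraints are tight.
Solving gives x1 = 0.6598, x4 = 1.69.
Objective = 0.114·0.6598 + 0.209·1.69 = 0.42843.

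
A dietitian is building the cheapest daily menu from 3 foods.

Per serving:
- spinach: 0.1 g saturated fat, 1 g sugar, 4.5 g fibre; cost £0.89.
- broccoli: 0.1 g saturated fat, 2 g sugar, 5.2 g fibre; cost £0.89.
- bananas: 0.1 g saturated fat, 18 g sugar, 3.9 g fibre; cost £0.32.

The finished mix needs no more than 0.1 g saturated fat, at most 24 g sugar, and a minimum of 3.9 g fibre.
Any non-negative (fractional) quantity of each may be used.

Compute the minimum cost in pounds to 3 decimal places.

£0.320

Let x1 = servings of spinach, x2 = servings of broccoli, x3 = servings of bananas.
Minimise 0.89x1 + 0.89x2 + 0.32x3 s.t.:
  0.1x1 + 0.1x2 + 0.1x3 ≤ 0.1   (saturated fat)
  1x1 + 2x2 + 18x3 ≤ 24   (sugar)
  4.5x1 + 5.2x2 + 3.9x3 ≥ 3.9   (fibre)
  x1, x2, x3 ≥ 0.
The optimal basis is {bananas}; spinach, broccoli drop out. There the saturated fat and fibre constraints are tight.
That vertex is x3 = 1.
Hence cost = 0.32·1 = £0.32000.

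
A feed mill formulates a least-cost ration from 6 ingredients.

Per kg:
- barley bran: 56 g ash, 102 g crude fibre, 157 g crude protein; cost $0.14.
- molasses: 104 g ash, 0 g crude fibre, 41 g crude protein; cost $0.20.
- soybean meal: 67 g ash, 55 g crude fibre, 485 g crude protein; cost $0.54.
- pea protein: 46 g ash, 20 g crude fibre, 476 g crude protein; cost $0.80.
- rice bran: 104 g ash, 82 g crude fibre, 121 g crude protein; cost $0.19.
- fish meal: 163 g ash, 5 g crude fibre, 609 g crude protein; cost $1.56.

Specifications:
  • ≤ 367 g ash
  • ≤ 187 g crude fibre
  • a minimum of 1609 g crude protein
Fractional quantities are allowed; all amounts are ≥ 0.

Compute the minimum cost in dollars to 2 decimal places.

Treat it as an LP. Let x1 = kg of barley bran, x2 = kg of molasses, x3 = kg of soybean meal, x4 = kg of pea protein, x5 = kg of rice bran, x6 = kg of fish meal.
Minimize 0.14x1 + 0.2x2 + 0.54x3 + 0.8x4 + 0.19x5 + 1.56x6 s.t.:
  56x1 + 104x2 + 67x3 + 46x4 + 104x5 + 163x6 ≤ 367   (ash)
  102x1 + 55x3 + 20x4 + 82x5 + 5x6 ≤ 187   (crude fibre)
  157x1 + 41x2 + 485x3 + 476x4 + 121x5 + 609x6 ≥ 1609   (crude protein)
  x1, x2, x3, x4, x5, x6 ≥ 0.
The cheapest feasible vertex uses only barley bran, soybean meal; molasses, pea protein, rice bran, fish meal are not used. The crude fibre and crude protein requirements are met with equality.
So barley bran = 0.05388 kg, soybean meal = 3.3 kg.
Cost = 0.14·0.05388 + 0.54·3.3 = 1.7895.

$1.79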